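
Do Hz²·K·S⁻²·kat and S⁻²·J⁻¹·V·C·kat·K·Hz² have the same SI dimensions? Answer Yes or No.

Yes

Left side:
  Hz = 1/s = s⁻¹ (frequency is cycles per second).
  So Hz² = s⁻².
  S = 1/Ω (conductance is reciprocal resistance),
      = kg⁻¹·m⁻²·s³·A².
  So S⁻² = kg²·m⁴·s⁻⁶·A⁻⁴.
  kat = mol/s = s⁻¹·mol (catalytic activity).
  Combining: Hz²·K·S⁻²·kat = s⁻² · K · (kg²·m⁴·s⁻⁶·A⁻⁴) · (s⁻¹·mol) = kg²·m⁴·s⁻⁹·A⁻⁴·K·mol.
Right side:
  S = 1/Ω (conductance is reciprocal resistance),
      = kg⁻¹·m⁻²·s³·A².
  So S⁻² = kg²·m⁴·s⁻⁶·A⁻⁴.
  J = N·m (work = force × distance),
      = kg·m²·s⁻².
  So J⁻¹ = kg⁻¹·m⁻²·s².
  V = W/A (potential = power per current),
      = kg·m²·s⁻³·A⁻¹.
  C = A·s = s·A (charge = current × time).
  kat = mol/s = s⁻¹·mol (catalytic activity).
  Hz = 1/s = s⁻¹ (frequency is cycles per second).
  So Hz² = s⁻².
  Combining: S⁻²·J⁻¹·V·C·kat·K·Hz² = (kg²·m⁴·s⁻⁶·A⁻⁴) · (kg⁻¹·m⁻²·s²) · (kg·m²·s⁻³·A⁻¹) · (s·A) · (s⁻¹·mol) · K · s⁻² = kg²·m⁴·s⁻⁹·A⁻⁴·K·mol.
Both reduce to kg²·m⁴·s⁻⁹·A⁻⁴·K·mol.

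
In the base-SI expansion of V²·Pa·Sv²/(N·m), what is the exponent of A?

-2

N = kg·m/s² = kg·m·s⁻² (force = mass × acceleration).
So N⁻¹ = kg⁻¹·m⁻¹·s².
V = W/A (potential = power per current),
    = kg·m²·s⁻³·A⁻¹.
So V² = kg²·m⁴·s⁻⁶·A⁻².
Pa = N/m² (pressure = force per area),
    = kg·m⁻¹·s⁻².
Sv = J/kg (equivalent dose = energy per mass),
    = m²·s⁻².
So Sv² = m⁴·s⁻⁴.
Combining: N⁻¹·m⁻¹·V²·Pa·Sv² = (kg⁻¹·m⁻¹·s²) · m⁻¹ · (kg²·m⁴·s⁻⁶·A⁻²) · (kg·m⁻¹·s⁻²) · (m⁴·s⁻⁴) = kg²·m⁵·s⁻¹⁰·A⁻².
The exponent of A is -2.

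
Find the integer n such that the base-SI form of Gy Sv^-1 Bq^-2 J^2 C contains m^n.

4

Gy = J/kg (absorbed dose = energy per mass),
    = m²·s⁻².
Sv = J/kg (equivalent dose = energy per mass),
    = m²·s⁻².
So Sv⁻¹ = m⁻²·s².
Bq = 1/s = s⁻¹ (activity is decays per second).
So Bq⁻² = s².
J = N·m (work = force × distance),
    = kg·m²·s⁻².
So J² = kg²·m⁴·s⁻⁴.
C = A·s = s·A (charge = current × time).
Combining: Gy·Sv⁻¹·Bq⁻²·J²·C = (m²·s⁻²) · (m⁻²·s²) · s² · (kg²·m⁴·s⁻⁴) · (s·A) = kg²·m⁴·s⁻¹·A.
The exponent of m is 4.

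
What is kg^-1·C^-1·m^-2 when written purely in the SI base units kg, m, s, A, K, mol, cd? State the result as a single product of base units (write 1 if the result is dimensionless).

kg⁻¹·m⁻²·s⁻¹·A⁻¹

C = s·A.
So C⁻¹ = s⁻¹·A⁻¹.
Combining: kg⁻¹·C⁻¹·m⁻² = kg⁻¹ · (s⁻¹·A⁻¹) · m⁻² = kg⁻¹·m⁻²·s⁻¹·A⁻¹.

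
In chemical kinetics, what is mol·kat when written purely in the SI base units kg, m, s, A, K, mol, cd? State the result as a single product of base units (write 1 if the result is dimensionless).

kat = mol/s = s⁻¹·mol (catalytic activity).
Combining: mol·kat = mol · (s⁻¹·mol) = s⁻¹·mol².

s⁻¹·mol²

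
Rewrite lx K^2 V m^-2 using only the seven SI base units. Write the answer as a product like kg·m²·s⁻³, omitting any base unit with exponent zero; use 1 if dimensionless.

lx = lm/m² (illuminance = luminous flux per area),
    = m⁻²·cd.
V = W/A (potential = power per current),
    = kg·m²·s⁻³·A⁻¹.
Combining: lx·K²·V·m⁻² = (m⁻²·cd) · K² · (kg·m²·s⁻³·A⁻¹) · m⁻² = kg·m⁻²·s⁻³·A⁻¹·K²·cd.

kg·m⁻²·s⁻³·A⁻¹·K²·cd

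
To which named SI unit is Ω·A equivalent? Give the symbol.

Ω = V/A (resistance = voltage per current),
    = kg·m²·s⁻³·A⁻².
Combining: Ω·A = (kg·m²·s⁻³·A⁻²) · A = kg·m²·s⁻³·A⁻¹.
kg·m²·s⁻³·A⁻¹ is the base-SI form of the volt.

V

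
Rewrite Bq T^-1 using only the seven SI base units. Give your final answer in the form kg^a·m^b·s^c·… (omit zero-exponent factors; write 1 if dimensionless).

Bq = 1/s = s⁻¹ (activity is decays per second).
T = Wb/m² (flux density = flux per area),
    = kg·s⁻²·A⁻¹.
So T⁻¹ = kg⁻¹·s²·A.
Combining: Bq·T⁻¹ = s⁻¹ · (kg⁻¹·s²·A) = kg⁻¹·s·A.

kg⁻¹·s·A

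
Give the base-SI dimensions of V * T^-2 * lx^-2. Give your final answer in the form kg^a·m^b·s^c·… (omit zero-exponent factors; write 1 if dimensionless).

V = kg·m²·s⁻³·A⁻¹.
T = kg·s⁻²·A⁻¹.
So T⁻² = kg⁻²·s⁴·A².
lx = m⁻²·cd.
So lx⁻² = m⁴·cd⁻².
Combining: V·T⁻²·lx⁻² = (kg·m²·s⁻³·A⁻¹) · (kg⁻²·s⁴·A²) · (m⁴·cd⁻²) = kg⁻¹·m⁶·s·A·cd⁻².

kg⁻¹·m⁶·s·A·cd⁻²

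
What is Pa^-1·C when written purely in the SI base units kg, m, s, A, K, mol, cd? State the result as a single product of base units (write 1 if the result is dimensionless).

kg⁻¹·m·s³·A

Pa = kg·m⁻¹·s⁻².
So Pa⁻¹ = kg⁻¹·m·s².
C = s·A.
Combining: Pa⁻¹·C = (kg⁻¹·m·s²) · (s·A) = kg⁻¹·m·s³·A.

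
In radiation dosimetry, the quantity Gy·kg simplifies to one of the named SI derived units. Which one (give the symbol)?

Gy = m²·s⁻².
Combining: Gy·kg = (m²·s⁻²) · kg = kg·m²·s⁻².
kg·m²·s⁻² is the base-SI form of the joule.

J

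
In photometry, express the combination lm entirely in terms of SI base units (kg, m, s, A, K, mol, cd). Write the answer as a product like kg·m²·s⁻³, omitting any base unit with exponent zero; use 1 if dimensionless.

lm = cd·sr = cd (luminous flux; sr is dimensionless).

cd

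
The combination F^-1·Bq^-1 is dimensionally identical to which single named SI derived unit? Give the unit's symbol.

Ω

F = kg⁻¹·m⁻²·s⁴·A².
So F⁻¹ = kg·m²·s⁻⁴·A⁻².
Bq = s⁻¹.
So Bq⁻¹ = s.
Combining: F⁻¹·Bq⁻¹ = (kg·m²·s⁻⁴·A⁻²) · s = kg·m²·s⁻³·A⁻².
kg·m²·s⁻³·A⁻² is the base-SI form of the ohm.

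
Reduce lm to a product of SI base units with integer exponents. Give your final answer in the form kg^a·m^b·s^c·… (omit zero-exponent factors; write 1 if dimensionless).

cd

lm = cd·sr = cd (luminous flux; sr is dimensionless).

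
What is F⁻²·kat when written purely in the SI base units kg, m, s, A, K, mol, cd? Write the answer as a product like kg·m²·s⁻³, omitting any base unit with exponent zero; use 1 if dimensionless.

F = kg⁻¹·m⁻²·s⁴·A².
So F⁻² = kg²·m⁴·s⁻⁸·A⁻⁴.
kat = s⁻¹·mol.
Combining: F⁻²·kat = (kg²·m⁴·s⁻⁸·A⁻⁴) · (s⁻¹·mol) = kg²·m⁴·s⁻⁹·A⁻⁴·mol.

kg²·m⁴·s⁻⁹·A⁻⁴·mol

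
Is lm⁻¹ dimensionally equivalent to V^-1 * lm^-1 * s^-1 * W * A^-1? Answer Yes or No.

Left side:
  lm = cd·sr = cd (luminous flux; sr is dimensionless).
  So lm⁻¹ = cd⁻¹.
Right side:
  V = W/A (potential = power per current),
      = kg·m²·s⁻³·A⁻¹.
  So V⁻¹ = kg⁻¹·m⁻²·s³·A.
  lm = cd·sr = cd (luminous flux; sr is dimensionless).
  So lm⁻¹ = cd⁻¹.
  W = J/s (power = energy per time),
      = kg·m²·s⁻³.
  Combining: V⁻¹·lm⁻¹·s⁻¹·W·A⁻¹ = (kg⁻¹·m⁻²·s³·A) · cd⁻¹ · s⁻¹ · (kg·m²·s⁻³) · A⁻¹ = s⁻¹·cd⁻¹.
Left is cd⁻¹; right is s⁻¹·cd⁻¹ — different.

No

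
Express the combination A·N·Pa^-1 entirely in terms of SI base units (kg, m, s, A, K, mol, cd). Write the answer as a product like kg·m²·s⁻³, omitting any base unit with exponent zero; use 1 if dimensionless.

N = kg·m·s⁻².
Pa = kg·m⁻¹·s⁻².
So Pa⁻¹ = kg⁻¹·m·s².
Combining: A·N·Pa⁻¹ = A · (kg·m·s⁻²) · (kg⁻¹·m·s²) = m²·A.

m²·A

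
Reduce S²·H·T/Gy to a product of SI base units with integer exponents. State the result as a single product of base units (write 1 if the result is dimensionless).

S = kg⁻¹·m⁻²·s³·A².
So S² = kg⁻²·m⁻⁴·s⁶·A⁴.
Gy = m²·s⁻².
So Gy⁻¹ = m⁻²·s².
H = kg·m²·s⁻²·A⁻².
T = kg·s⁻²·A⁻¹.
Combining: S²·Gy⁻¹·H·T = (kg⁻²·m⁻⁴·s⁶·A⁴) · (m⁻²·s²) · (kg·m²·s⁻²·A⁻²) · (kg·s⁻²·A⁻¹) = m⁻⁴·s⁴·A.

m⁻⁴·s⁴·A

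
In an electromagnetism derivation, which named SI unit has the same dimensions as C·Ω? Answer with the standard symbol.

Wb

C = A·s = s·A (charge = current × time).
Ω = V/A (resistance = voltage per current),
    = kg·m²·s⁻³·A⁻².
Combining: C·Ω = (s·A) · (kg·m²·s⁻³·A⁻²) = kg·m²·s⁻²·A⁻¹.
kg·m²·s⁻²·A⁻¹ is the base-SI form of the weber.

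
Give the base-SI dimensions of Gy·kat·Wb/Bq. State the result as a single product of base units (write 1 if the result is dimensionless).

Gy = m²·s⁻².
Bq = s⁻¹.
So Bq⁻¹ = s.
kat = s⁻¹·mol.
Wb = kg·m²·s⁻²·A⁻¹.
Combining: Gy·Bq⁻¹·kat·Wb = (m²·s⁻²) · s · (s⁻¹·mol) · (kg·m²·s⁻²·A⁻¹) = kg·m⁴·s⁻⁴·A⁻¹·mol.

kg·m⁴·s⁻⁴·A⁻¹·mol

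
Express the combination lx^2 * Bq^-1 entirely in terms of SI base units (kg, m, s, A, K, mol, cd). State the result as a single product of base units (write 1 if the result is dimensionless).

lx = lm/m² (illuminance = luminous flux per area),
    = m⁻²·cd.
So lx² = m⁻⁴·cd².
Bq = 1/s = s⁻¹ (activity is decays per second).
So Bq⁻¹ = s.
Combining: lx²·Bq⁻¹ = (m⁻⁴·cd²) · s = m⁻⁴·s·cd².

m⁻⁴·s·cd²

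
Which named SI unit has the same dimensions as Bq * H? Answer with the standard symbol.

Ω

Bq = 1/s = s⁻¹ (activity is decays per second).
H = Wb/A (inductance = flux per current),
    = kg·m²·s⁻²·A⁻².
Combining: Bq·H = s⁻¹ · (kg·m²·s⁻²·A⁻²) = kg·m²·s⁻³·A⁻².
kg·m²·s⁻³·A⁻² is the base-SI form of the ohm.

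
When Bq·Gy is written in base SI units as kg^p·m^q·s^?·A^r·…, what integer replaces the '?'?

-3

Bq = s⁻¹.
Gy = m²·s⁻².
Combining: Bq·Gy = s⁻¹ · (m²·s⁻²) = m²·s⁻³.
The exponent of s is -3.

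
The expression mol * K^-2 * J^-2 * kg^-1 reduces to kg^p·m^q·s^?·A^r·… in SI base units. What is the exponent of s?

J = N·m (work = force × distance),
    = kg·m²·s⁻².
So J⁻² = kg⁻²·m⁻⁴·s⁴.
Combining: mol·K⁻²·J⁻²·kg⁻¹ = mol · K⁻² · (kg⁻²·m⁻⁴·s⁴) · kg⁻¹ = kg⁻³·m⁻⁴·s⁴·K⁻²·mol.
The exponent of s is 4.

4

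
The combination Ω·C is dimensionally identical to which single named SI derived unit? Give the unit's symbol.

Wb

Ω = V/A (resistance = voltage per current),
    = kg·m²·s⁻³·A⁻².
C = A·s = s·A (charge = current × time).
Combining: Ω·C = (kg·m²·s⁻³·A⁻²) · (s·A) = kg·m²·s⁻²·A⁻¹.
kg·m²·s⁻²·A⁻¹ is the base-SI form of the weber.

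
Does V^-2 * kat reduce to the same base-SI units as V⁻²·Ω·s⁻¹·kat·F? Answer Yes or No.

Left side:
  V = kg·m²·s⁻³·A⁻¹.
  So V⁻² = kg⁻²·m⁻⁴·s⁶·A².
  kat = s⁻¹·mol.
  Combining: V⁻²·kat = (kg⁻²·m⁻⁴·s⁶·A²) · (s⁻¹·mol) = kg⁻²·m⁻⁴·s⁵·A²·mol.
Right side:
  V = W/A (potential = power per current),
      = kg·m²·s⁻³·A⁻¹.
  So V⁻² = kg⁻²·m⁻⁴·s⁶·A².
  Ω = V/A (resistance = voltage per current),
      = kg·m²·s⁻³·A⁻².
  kat = mol/s = s⁻¹·mol (catalytic activity).
  F = C/V (capacitance = charge per voltage),
      = A·s/(kg·m²·s⁻³·A⁻¹) (substituting C and V),
      = kg⁻¹·m⁻²·s⁴·A².
  Combining: V⁻²·Ω·s⁻¹·kat·F = (kg⁻²·m⁻⁴·s⁶·A²) · (kg·m²·s⁻³·A⁻²) · s⁻¹ · (s⁻¹·mol) · (kg⁻¹·m⁻²·s⁴·A²) = kg⁻²·m⁻⁴·s⁵·A²·mol.
Both reduce to kg⁻²·m⁻⁴·s⁵·A²·mol.

Yes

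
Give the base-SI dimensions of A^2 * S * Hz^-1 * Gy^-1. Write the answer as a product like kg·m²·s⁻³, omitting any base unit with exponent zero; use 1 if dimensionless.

S = 1/Ω (conductance is reciprocal resistance),
    = kg⁻¹·m⁻²·s³·A².
Hz = 1/s = s⁻¹ (frequency is cycles per second).
So Hz⁻¹ = s.
Gy = J/kg (absorbed dose = energy per mass),
    = m²·s⁻².
So Gy⁻¹ = m⁻²·s².
Combining: A²·S·Hz⁻¹·Gy⁻¹ = A² · (kg⁻¹·m⁻²·s³·A²) · s · (m⁻²·s²) = kg⁻¹·m⁻⁴·s⁶·A⁴.

kg⁻¹·m⁻⁴·s⁶·A⁴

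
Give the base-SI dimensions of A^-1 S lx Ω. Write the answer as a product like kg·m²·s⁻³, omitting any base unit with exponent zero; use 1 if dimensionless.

S = 1/Ω (conductance is reciprocal resistance),
    = kg⁻¹·m⁻²·s³·A².
lx = lm/m² (illuminance = luminous flux per area),
    = m⁻²·cd.
Ω = V/A (resistance = voltage per current),
    = kg·m²·s⁻³·A⁻².
Combining: A⁻¹·S·lx·Ω = A⁻¹ · (kg⁻¹·m⁻²·s³·A²) · (m⁻²·cd) · (kg·m²·s⁻³·A⁻²) = m⁻²·A⁻¹·cd.

m⁻²·A⁻¹·cd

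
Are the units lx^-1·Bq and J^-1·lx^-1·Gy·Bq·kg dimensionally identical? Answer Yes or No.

Yes

Left side:
  lx = m⁻²·cd.
  So lx⁻¹ = m²·cd⁻¹.
  Bq = s⁻¹.
  Combining: lx⁻¹·Bq = (m²·cd⁻¹) · s⁻¹ = m²·s⁻¹·cd⁻¹.
Right side:
  J = kg·m²·s⁻².
  So J⁻¹ = kg⁻¹·m⁻²·s².
  lx = m⁻²·cd.
  So lx⁻¹ = m²·cd⁻¹.
  Gy = m²·s⁻².
  Bq = s⁻¹.
  Combining: J⁻¹·lx⁻¹·Gy·Bq·kg = (kg⁻¹·m⁻²·s²) · (m²·cd⁻¹) · (m²·s⁻²) · s⁻¹ · kg = m²·s⁻¹·cd⁻¹.
Both reduce to m²·s⁻¹·cd⁻¹.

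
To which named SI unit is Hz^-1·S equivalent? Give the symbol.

F

Hz = s⁻¹.
So Hz⁻¹ = s.
S = kg⁻¹·m⁻²·s³·A².
Combining: Hz⁻¹·S = s · (kg⁻¹·m⁻²·s³·A²) = kg⁻¹·m⁻²·s⁴·A².
kg⁻¹·m⁻²·s⁴·A² is the base-SI form of the farad.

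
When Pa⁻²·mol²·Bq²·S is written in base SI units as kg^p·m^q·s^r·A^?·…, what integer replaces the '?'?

2

Pa = kg·m⁻¹·s⁻².
So Pa⁻² = kg⁻²·m²·s⁴.
Bq = s⁻¹.
So Bq² = s⁻².
S = kg⁻¹·m⁻²·s³·A².
Combining: Pa⁻²·mol²·Bq²·S = (kg⁻²·m²·s⁴) · mol² · s⁻² · (kg⁻¹·m⁻²·s³·A²) = kg⁻³·s⁵·A²·mol².
The exponent of A is 2.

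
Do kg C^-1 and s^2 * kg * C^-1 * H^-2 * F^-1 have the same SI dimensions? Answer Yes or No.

No

Left side:
  C = s·A.
  So C⁻¹ = s⁻¹·A⁻¹.
  Combining: kg·C⁻¹ = kg · (s⁻¹·A⁻¹) = kg·s⁻¹·A⁻¹.
Right side:
  C = A·s = s·A (charge = current × time).
  So C⁻¹ = s⁻¹·A⁻¹.
  H = Wb/A (inductance = flux per current),
      = kg·m²·s⁻²·A⁻².
  So H⁻² = kg⁻²·m⁻⁴·s⁴·A⁴.
  F = C/V (capacitance = charge per voltage),
      = A·s/(kg·m²·s⁻³·A⁻¹) (substituting C and V),
      = kg⁻¹·m⁻²·s⁴·A².
  So F⁻¹ = kg·m²·s⁻⁴·A⁻².
  Combining: s²·kg·C⁻¹·H⁻²·F⁻¹ = s² · kg · (s⁻¹·A⁻¹) · (kg⁻²·m⁻⁴·s⁴·A⁴) · (kg·m²·s⁻⁴·A⁻²) = m⁻²·s·A.
Left is kg·s⁻¹·A⁻¹; right is m⁻²·s·A — different.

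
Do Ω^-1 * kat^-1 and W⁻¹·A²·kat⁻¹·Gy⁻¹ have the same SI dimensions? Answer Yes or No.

No

Left side:
  Ω = V/A (resistance = voltage per current),
      = kg·m²·s⁻³·A⁻².
  So Ω⁻¹ = kg⁻¹·m⁻²·s³·A².
  kat = mol/s = s⁻¹·mol (catalytic activity).
  So kat⁻¹ = s·mol⁻¹.
  Combining: Ω⁻¹·kat⁻¹ = (kg⁻¹·m⁻²·s³·A²) · (s·mol⁻¹) = kg⁻¹·m⁻²·s⁴·A²·mol⁻¹.
Right side:
  W = J/s (power = energy per time),
      = kg·m²·s⁻³.
  So W⁻¹ = kg⁻¹·m⁻²·s³.
  kat = mol/s = s⁻¹·mol (catalytic activity).
  So kat⁻¹ = s·mol⁻¹.
  Gy = J/kg (absorbed dose = energy per mass),
      = m²·s⁻².
  So Gy⁻¹ = m⁻²·s².
  Combining: W⁻¹·A²·kat⁻¹·Gy⁻¹ = (kg⁻¹·m⁻²·s³) · A² · (s·mol⁻¹) · (m⁻²·s²) = kg⁻¹·m⁻⁴·s⁶·A²·mol⁻¹.
Left is kg⁻¹·m⁻²·s⁴·A²·mol⁻¹; right is kg⁻¹·m⁻⁴·s⁶·A²·mol⁻¹ — different.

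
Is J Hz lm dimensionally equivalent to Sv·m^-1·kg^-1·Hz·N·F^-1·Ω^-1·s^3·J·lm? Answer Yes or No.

Left side:
  J = kg·m²·s⁻².
  Hz = s⁻¹.
  lm = cd.
  Combining: J·Hz·lm = (kg·m²·s⁻²) · s⁻¹ · cd = kg·m²·s⁻³·cd.
Right side:
  Sv = m²·s⁻².
  Hz = s⁻¹.
  N = kg·m·s⁻².
  F = kg⁻¹·m⁻²·s⁴·A².
  So F⁻¹ = kg·m²·s⁻⁴·A⁻².
  Ω = kg·m²·s⁻³·A⁻².
  So Ω⁻¹ = kg⁻¹·m⁻²·s³·A².
  J = kg·m²·s⁻².
  lm = cd.
  Combining: Sv·m⁻¹·kg⁻¹·Hz·N·F⁻¹·Ω⁻¹·s³·J·lm = (m²·s⁻²) · m⁻¹ · kg⁻¹ · s⁻¹ · (kg·m·s⁻²) · (kg·m²·s⁻⁴·A⁻²) · (kg⁻¹·m⁻²·s³·A²) · s³ · (kg·m²·s⁻²) · cd = kg·m⁴·s⁻⁵·cd.
Left is kg·m²·s⁻³·cd; right is kg·m⁴·s⁻⁵·cd — different.

No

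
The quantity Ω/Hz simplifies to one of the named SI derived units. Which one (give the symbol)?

H

Hz = s⁻¹.
So Hz⁻¹ = s.
Ω = kg·m²·s⁻³·A⁻².
Combining: Hz⁻¹·Ω = s · (kg·m²·s⁻³·A⁻²) = kg·m²·s⁻²·A⁻².
kg·m²·s⁻²·A⁻² is the base-SI form of the henry.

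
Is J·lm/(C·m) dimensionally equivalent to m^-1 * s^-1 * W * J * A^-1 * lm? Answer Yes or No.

Left side:
  C = s·A.
  So C⁻¹ = s⁻¹·A⁻¹.
  J = kg·m²·s⁻².
  lm = cd.
  Combining: C⁻¹·J·m⁻¹·lm = (s⁻¹·A⁻¹) · (kg·m²·s⁻²) · m⁻¹ · cd = kg·m·s⁻³·A⁻¹·cd.
Right side:
  W = J/s (power = energy per time),
      = kg·m²·s⁻³.
  J = N·m (work = force × distance),
      = kg·m²·s⁻².
  lm = cd·sr = cd (luminous flux; sr is dimensionless).
  Combining: m⁻¹·s⁻¹·W·J·A⁻¹·lm = m⁻¹ · s⁻¹ · (kg·m²·s⁻³) · (kg·m²·s⁻²) · A⁻¹ · cd = kg²·m³·s⁻⁶·A⁻¹·cd.
Left is kg·m·s⁻³·A⁻¹·cd; right is kg²·m³·s⁻⁶·A⁻¹·cd — different.

No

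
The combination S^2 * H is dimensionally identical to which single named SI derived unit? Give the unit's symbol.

F

S = 1/Ω (conductance is reciprocal resistance),
    = kg⁻¹·m⁻²·s³·A².
So S² = kg⁻²·m⁻⁴·s⁶·A⁴.
H = Wb/A (inductance = flux per current),
    = kg·m²·s⁻²·A⁻².
Combining: S²·H = (kg⁻²·m⁻⁴·s⁶·A⁴) · (kg·m²·s⁻²·A⁻²) = kg⁻¹·m⁻²·s⁴·A².
kg⁻¹·m⁻²·s⁴·A² is the base-SI form of the farad.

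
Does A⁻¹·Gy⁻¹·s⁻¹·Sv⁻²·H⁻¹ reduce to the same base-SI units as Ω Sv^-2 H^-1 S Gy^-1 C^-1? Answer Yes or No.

Left side:
  Gy = m²·s⁻².
  So Gy⁻¹ = m⁻²·s².
  Sv = m²·s⁻².
  So Sv⁻² = m⁻⁴·s⁴.
  H = kg·m²·s⁻²·A⁻².
  So H⁻¹ = kg⁻¹·m⁻²·s²·A².
  Combining: A⁻¹·Gy⁻¹·s⁻¹·Sv⁻²·H⁻¹ = A⁻¹ · (m⁻²·s²) · s⁻¹ · (m⁻⁴·s⁴) · (kg⁻¹·m⁻²·s²·A²) = kg⁻¹·m⁻⁸·s⁷·A.
Right side:
  Ω = V/A (resistance = voltage per current),
      = kg·m²·s⁻³·A⁻².
  Sv = J/kg (equivalent dose = energy per mass),
      = m²·s⁻².
  So Sv⁻² = m⁻⁴·s⁴.
  H = Wb/A (inductance = flux per current),
      = kg·m²·s⁻²·A⁻².
  So H⁻¹ = kg⁻¹·m⁻²·s²·A².
  S = 1/Ω (conductance is reciprocal resistance),
      = kg⁻¹·m⁻²·s³·A².
  Gy = J/kg (absorbed dose = energy per mass),
      = m²·s⁻².
  So Gy⁻¹ = m⁻²·s².
  C = A·s = s·A (charge = current × time).
  So C⁻¹ = s⁻¹·A⁻¹.
  Combining: Ω·Sv⁻²·H⁻¹·S·Gy⁻¹·C⁻¹ = (kg·m²·s⁻³·A⁻²) · (m⁻⁴·s⁴) · (kg⁻¹·m⁻²·s²·A²) · (kg⁻¹·m⁻²·s³·A²) · (m⁻²·s²) · (s⁻¹·A⁻¹) = kg⁻¹·m⁻⁸·s⁷·A.
Both reduce to kg⁻¹·m⁻⁸·s⁷·A.

Yes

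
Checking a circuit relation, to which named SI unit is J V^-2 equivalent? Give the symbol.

J = kg·m²·s⁻².
V = kg·m²·s⁻³·A⁻¹.
So V⁻² = kg⁻²·m⁻⁴·s⁶·A².
Combining: J·V⁻² = (kg·m²·s⁻²) · (kg⁻²·m⁻⁴·s⁶·A²) = kg⁻¹·m⁻²·s⁴·A².
kg⁻¹·m⁻²·s⁴·A² is the base-SI form of the farad.

F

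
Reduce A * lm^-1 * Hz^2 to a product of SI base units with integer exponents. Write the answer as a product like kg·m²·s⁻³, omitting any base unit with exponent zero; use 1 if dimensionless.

lm = cd.
So lm⁻¹ = cd⁻¹.
Hz = s⁻¹.
So Hz² = s⁻².
Combining: A·lm⁻¹·Hz² = A · cd⁻¹ · s⁻² = s⁻²·A·cd⁻¹.

s⁻²·A·cd⁻¹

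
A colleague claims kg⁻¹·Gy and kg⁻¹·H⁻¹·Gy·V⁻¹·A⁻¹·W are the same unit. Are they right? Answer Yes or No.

Left side:
  Gy = J/kg (absorbed dose = energy per mass),
      = m²·s⁻².
  Combining: kg⁻¹·Gy = kg⁻¹ · (m²·s⁻²) = kg⁻¹·m²·s⁻².
Right side:
  H = Wb/A (inductance = flux per current),
      = kg·m²·s⁻²·A⁻².
  So H⁻¹ = kg⁻¹·m⁻²·s²·A².
  Gy = J/kg (absorbed dose = energy per mass),
      = m²·s⁻².
  V = W/A (potential = power per current),
      = kg·m²·s⁻³·A⁻¹.
  So V⁻¹ = kg⁻¹·m⁻²·s³·A.
  W = J/s (power = energy per time),
      = kg·m²·s⁻³.
  Combining: kg⁻¹·H⁻¹·Gy·V⁻¹·A⁻¹·W = kg⁻¹ · (kg⁻¹·m⁻²·s²·A²) · (m²·s⁻²) · (kg⁻¹·m⁻²·s³·A) · A⁻¹ · (kg·m²·s⁻³) = kg⁻²·A².
Left is kg⁻¹·m²·s⁻²; right is kg⁻²·A² — different.

No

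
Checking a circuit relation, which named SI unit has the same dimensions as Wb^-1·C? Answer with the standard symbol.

S

Wb = kg·m²·s⁻²·A⁻¹.
So Wb⁻¹ = kg⁻¹·m⁻²·s²·A.
C = s·A.
Combining: Wb⁻¹·C = (kg⁻¹·m⁻²·s²·A) · (s·A) = kg⁻¹·m⁻²·s³·A².
kg⁻¹·m⁻²·s³·A² is the base-SI form of the siemens.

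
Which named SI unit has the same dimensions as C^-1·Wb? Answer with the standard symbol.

C = A·s = s·A (charge = current × time).
So C⁻¹ = s⁻¹·A⁻¹.
Wb = V·s (flux: a volt is a weber per second),
    = kg·m²·s⁻²·A⁻¹.
Combining: C⁻¹·Wb = (s⁻¹·A⁻¹) · (kg·m²·s⁻²·A⁻¹) = kg·m²·s⁻³·A⁻².
kg·m²·s⁻³·A⁻² is the base-SI form of the ohm.

Ω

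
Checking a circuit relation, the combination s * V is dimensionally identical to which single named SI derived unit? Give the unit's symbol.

Wb

V = kg·m²·s⁻³·A⁻¹.
Combining: s·V = s · (kg·m²·s⁻³·A⁻¹) = kg·m²·s⁻²·A⁻¹.
kg·m²·s⁻²·A⁻¹ is the base-SI form of the weber.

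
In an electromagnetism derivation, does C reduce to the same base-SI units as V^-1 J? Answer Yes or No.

Left side:
  C = s·A.
Right side:
  V = W/A (potential = power per current),
      = kg·m²·s⁻³·A⁻¹.
  So V⁻¹ = kg⁻¹·m⁻²·s³·A.
  J = N·m (work = force × distance),
      = kg·m²·s⁻².
  Combining: V⁻¹·J = (kg⁻¹·m⁻²·s³·A) · (kg·m²·s⁻²) = s·A.
Both reduce to s·A.

Yes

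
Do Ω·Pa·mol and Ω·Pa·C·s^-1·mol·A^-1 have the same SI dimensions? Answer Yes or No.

Yes

Left side:
  Ω = kg·m²·s⁻³·A⁻².
  Pa = kg·m⁻¹·s⁻².
  Combining: Ω·Pa·mol = (kg·m²·s⁻³·A⁻²) · (kg·m⁻¹·s⁻²) · mol = kg²·m·s⁻⁵·A⁻²·mol.
Right side:
  Ω = kg·m²·s⁻³·A⁻².
  Pa = kg·m⁻¹·s⁻².
  C = s·A.
  Combining: Ω·Pa·C·s⁻¹·mol·A⁻¹ = (kg·m²·s⁻³·A⁻²) · (kg·m⁻¹·s⁻²) · (s·A) · s⁻¹ · mol · A⁻¹ = kg²·m·s⁻⁵·A⁻²·mol.
Both reduce to kg²·m·s⁻⁵·A⁻²·mol.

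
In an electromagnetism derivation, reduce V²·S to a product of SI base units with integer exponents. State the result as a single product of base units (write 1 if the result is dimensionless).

V = kg·m²·s⁻³·A⁻¹.
So V² = kg²·m⁴·s⁻⁶·A⁻².
S = kg⁻¹·m⁻²·s³·A².
Combining: V²·S = (kg²·m⁴·s⁻⁶·A⁻²) · (kg⁻¹·m⁻²·s³·A²) = kg·m²·s⁻³.

kg·m²·s⁻³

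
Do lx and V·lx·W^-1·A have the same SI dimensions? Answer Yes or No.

Left side:
  lx = m⁻²·cd.
Right side:
  V = W/A (potential = power per current),
      = kg·m²·s⁻³·A⁻¹.
  lx = lm/m² (illuminance = luminous flux per area),
      = m⁻²·cd.
  W = J/s (power = energy per time),
      = kg·m²·s⁻³.
  So W⁻¹ = kg⁻¹·m⁻²·s³.
  Combining: V·lx·W⁻¹·A = (kg·m²·s⁻³·A⁻¹) · (m⁻²·cd) · (kg⁻¹·m⁻²·s³) · A = m⁻²·cd.
Both reduce to m⁻²·cd.

Yes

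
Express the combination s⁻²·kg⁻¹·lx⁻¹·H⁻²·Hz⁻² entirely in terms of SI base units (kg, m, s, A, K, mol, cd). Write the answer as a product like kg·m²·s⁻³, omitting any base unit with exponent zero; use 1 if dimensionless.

kg⁻³·m⁻²·s⁴·A⁴·cd⁻¹

lx = lm/m² (illuminance = luminous flux per area),
    = m⁻²·cd.
So lx⁻¹ = m²·cd⁻¹.
H = Wb/A (inductance = flux per current),
    = kg·m²·s⁻²·A⁻².
So H⁻² = kg⁻²·m⁻⁴·s⁴·A⁴.
Hz = 1/s = s⁻¹ (frequency is cycles per second).
So Hz⁻² = s².
Combining: s⁻²·kg⁻¹·lx⁻¹·H⁻²·Hz⁻² = s⁻² · kg⁻¹ · (m²·cd⁻¹) · (kg⁻²·m⁻⁴·s⁴·A⁴) · s² = kg⁻³·m⁻²·s⁴·A⁴·cd⁻¹.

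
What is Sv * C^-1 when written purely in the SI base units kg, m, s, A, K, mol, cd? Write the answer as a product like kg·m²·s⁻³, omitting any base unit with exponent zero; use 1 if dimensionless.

Sv = J/kg (equivalent dose = energy per mass),
    = m²·s⁻².
C = A·s = s·A (charge = current × time).
So C⁻¹ = s⁻¹·A⁻¹.
Combining: Sv·C⁻¹ = (m²·s⁻²) · (s⁻¹·A⁻¹) = m²·s⁻³·A⁻¹.

m²·s⁻³·A⁻¹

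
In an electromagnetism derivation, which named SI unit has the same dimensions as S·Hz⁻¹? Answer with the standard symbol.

S = 1/Ω (conductance is reciprocal resistance),
    = kg⁻¹·m⁻²·s³·A².
Hz = 1/s = s⁻¹ (frequency is cycles per second).
So Hz⁻¹ = s.
Combining: S·Hz⁻¹ = (kg⁻¹·m⁻²·s³·A²) · s = kg⁻¹·m⁻²·s⁴·A².
kg⁻¹·m⁻²·s⁴·A² is the base-SI form of the farad.

F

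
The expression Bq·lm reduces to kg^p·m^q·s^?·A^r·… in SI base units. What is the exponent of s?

Bq = 1/s = s⁻¹ (activity is decays per second).
lm = cd·sr = cd (luminous flux; sr is dimensionless).
Combining: Bq·lm = s⁻¹ · cd = s⁻¹·cd.
The exponent of s is -1.

-1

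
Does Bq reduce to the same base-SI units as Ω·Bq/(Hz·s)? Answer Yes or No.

No

Left side:
  Bq = 1/s = s⁻¹ (activity is decays per second).
Right side:
  Hz = 1/s = s⁻¹ (frequency is cycles per second).
  So Hz⁻¹ = s.
  Ω = V/A (resistance = voltage per current),
      = kg·m²·s⁻³·A⁻².
  Bq = 1/s = s⁻¹ (activity is decays per second).
  Combining: Hz⁻¹·Ω·Bq·s⁻¹ = s · (kg·m²·s⁻³·A⁻²) · s⁻¹ · s⁻¹ = kg·m²·s⁻⁴·A⁻².
Left is s⁻¹; right is kg·m²·s⁻⁴·A⁻² — different.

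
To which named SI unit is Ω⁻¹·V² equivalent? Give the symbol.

W

Ω = kg·m²·s⁻³·A⁻².
So Ω⁻¹ = kg⁻¹·m⁻²·s³·A².
V = kg·m²·s⁻³·A⁻¹.
So V² = kg²·m⁴·s⁻⁶·A⁻².
Combining: Ω⁻¹·V² = (kg⁻¹·m⁻²·s³·A²) · (kg²·m⁴·s⁻⁶·A⁻²) = kg·m²·s⁻³.
kg·m²·s⁻³ is the base-SI form of the watt.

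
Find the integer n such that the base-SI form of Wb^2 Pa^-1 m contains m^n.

6

Wb = V·s (flux: a volt is a weber per second),
    = kg·m²·s⁻²·A⁻¹.
So Wb² = kg²·m⁴·s⁻⁴·A⁻².
Pa = N/m² (pressure = force per area),
    = kg·m⁻¹·s⁻².
So Pa⁻¹ = kg⁻¹·m·s².
Combining: Wb²·Pa⁻¹·m = (kg²·m⁴·s⁻⁴·A⁻²) · (kg⁻¹·m·s²) · m = kg·m⁶·s⁻²·A⁻².
The exponent of m is 6.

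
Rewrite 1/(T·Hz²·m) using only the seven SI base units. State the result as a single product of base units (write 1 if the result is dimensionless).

kg⁻¹·m⁻¹·s⁴·A

T = kg·s⁻²·A⁻¹.
So T⁻¹ = kg⁻¹·s²·A.
Hz = s⁻¹.
So Hz⁻² = s².
Combining: T⁻¹·Hz⁻²·m⁻¹ = (kg⁻¹·s²·A) · s² · m⁻¹ = kg⁻¹·m⁻¹·s⁴·A.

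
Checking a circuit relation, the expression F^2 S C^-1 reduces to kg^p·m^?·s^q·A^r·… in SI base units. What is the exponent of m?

-6

F = C/V (capacitance = charge per voltage),
    = A·s/(kg·m²·s⁻³·A⁻¹) (substituting C and V),
    = kg⁻¹·m⁻²·s⁴·A².
So F² = kg⁻²·m⁻⁴·s⁸·A⁴.
S = 1/Ω (conductance is reciprocal resistance),
    = kg⁻¹·m⁻²·s³·A².
C = A·s = s·A (charge = current × time).
So C⁻¹ = s⁻¹·A⁻¹.
Combining: F²·S·C⁻¹ = (kg⁻²·m⁻⁴·s⁸·A⁴) · (kg⁻¹·m⁻²·s³·A²) · (s⁻¹·A⁻¹) = kg⁻³·m⁻⁶·s¹⁰·A⁵.
The exponent of m is -6.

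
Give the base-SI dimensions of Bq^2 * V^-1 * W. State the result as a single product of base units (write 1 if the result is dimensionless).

s⁻²·A

Bq = 1/s = s⁻¹ (activity is decays per second).
So Bq² = s⁻².
V = W/A (potential = power per current),
    = kg·m²·s⁻³·A⁻¹.
So V⁻¹ = kg⁻¹·m⁻²·s³·A.
W = J/s (power = energy per time),
    = kg·m²·s⁻³.
Combining: Bq²·V⁻¹·W = s⁻² · (kg⁻¹·m⁻²·s³·A) · (kg·m²·s⁻³) = s⁻²·A.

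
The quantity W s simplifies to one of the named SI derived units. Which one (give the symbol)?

J

W = kg·m²·s⁻³.
Combining: W·s = (kg·m²·s⁻³) · s = kg·m²·s⁻².
kg·m²·s⁻² is the base-SI form of the joule.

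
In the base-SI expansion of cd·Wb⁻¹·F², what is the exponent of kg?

-3

Wb = V·s (flux: a volt is a weber per second),
    = kg·m²·s⁻²·A⁻¹.
So Wb⁻¹ = kg⁻¹·m⁻²·s²·A.
F = C/V (capacitance = charge per voltage),
    = A·s/(kg·m²·s⁻³·A⁻¹) (substituting C and V),
    = kg⁻¹·m⁻²·s⁴·A².
So F² = kg⁻²·m⁻⁴·s⁸·A⁴.
Combining: cd·Wb⁻¹·F² = cd · (kg⁻¹·m⁻²·s²·A) · (kg⁻²·m⁻⁴·s⁸·A⁴) = kg⁻³·m⁻⁶·s¹⁰·A⁵·cd.
The exponent of kg is -3.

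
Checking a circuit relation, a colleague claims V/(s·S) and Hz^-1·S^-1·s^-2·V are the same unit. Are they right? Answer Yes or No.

Left side:
  V = W/A (potential = power per current),
      = kg·m²·s⁻³·A⁻¹.
  S = 1/Ω (conductance is reciprocal resistance),
      = kg⁻¹·m⁻²·s³·A².
  So S⁻¹ = kg·m²·s⁻³·A⁻².
  Combining: V·s⁻¹·S⁻¹ = (kg·m²·s⁻³·A⁻¹) · s⁻¹ · (kg·m²·s⁻³·A⁻²) = kg²·m⁴·s⁻⁷·A⁻³.
Right side:
  Hz = 1/s = s⁻¹ (frequency is cycles per second).
  So Hz⁻¹ = s.
  S = 1/Ω (conductance is reciprocal resistance),
      = kg⁻¹·m⁻²·s³·A².
  So S⁻¹ = kg·m²·s⁻³·A⁻².
  V = W/A (potential = power per current),
      = kg·m²·s⁻³·A⁻¹.
  Combining: Hz⁻¹·S⁻¹·s⁻²·V = s · (kg·m²·s⁻³·A⁻²) · s⁻² · (kg·m²·s⁻³·A⁻¹) = kg²·m⁴·s⁻⁷·A⁻³.
Both reduce to kg²·m⁴·s⁻⁷·A⁻³.

Yes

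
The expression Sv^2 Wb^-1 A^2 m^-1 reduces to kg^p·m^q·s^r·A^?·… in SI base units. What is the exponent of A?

3

Sv = m²·s⁻².
So Sv² = m⁴·s⁻⁴.
Wb = kg·m²·s⁻²·A⁻¹.
So Wb⁻¹ = kg⁻¹·m⁻²·s²·A.
Combining: Sv²·Wb⁻¹·A²·m⁻¹ = (m⁴·s⁻⁴) · (kg⁻¹·m⁻²·s²·A) · A² · m⁻¹ = kg⁻¹·m·s⁻²·A³.
The exponent of A is 3.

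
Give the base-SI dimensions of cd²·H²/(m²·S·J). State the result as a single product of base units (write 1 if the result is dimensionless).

kg²·m²·s⁻⁵·A⁻⁶·cd²

S = 1/Ω (conductance is reciprocal resistance),
    = kg⁻¹·m⁻²·s³·A².
So S⁻¹ = kg·m²·s⁻³·A⁻².
J = N·m (work = force × distance),
    = kg·m²·s⁻².
So J⁻¹ = kg⁻¹·m⁻²·s².
H = Wb/A (inductance = flux per current),
    = kg·m²·s⁻²·A⁻².
So H² = kg²·m⁴·s⁻⁴·A⁻⁴.
Combining: m⁻²·cd²·S⁻¹·J⁻¹·H² = m⁻² · cd² · (kg·m²·s⁻³·A⁻²) · (kg⁻¹·m⁻²·s²) · (kg²·m⁴·s⁻⁴·A⁻⁴) = kg²·m²·s⁻⁵·A⁻⁶·cd².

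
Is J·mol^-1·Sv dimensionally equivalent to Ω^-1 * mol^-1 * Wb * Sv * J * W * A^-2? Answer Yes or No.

Left side:
  J = kg·m²·s⁻².
  Sv = m²·s⁻².
  Combining: J·mol⁻¹·Sv = (kg·m²·s⁻²) · mol⁻¹ · (m²·s⁻²) = kg·m⁴·s⁻⁴·mol⁻¹.
Right side:
  Ω = V/A (resistance = voltage per current),
      = kg·m²·s⁻³·A⁻².
  So Ω⁻¹ = kg⁻¹·m⁻²·s³·A².
  Wb = V·s (flux: a volt is a weber per second),
      = kg·m²·s⁻²·A⁻¹.
  Sv = J/kg (equivalent dose = energy per mass),
      = m²·s⁻².
  J = N·m (work = force × distance),
      = kg·m²·s⁻².
  W = J/s (power = energy per time),
      = kg·m²·s⁻³.
  Combining: Ω⁻¹·mol⁻¹·Wb·Sv·J·W·A⁻² = (kg⁻¹·m⁻²·s³·A²) · mol⁻¹ · (kg·m²·s⁻²·A⁻¹) · (m²·s⁻²) · (kg·m²·s⁻²) · (kg·m²·s⁻³) · A⁻² = kg²·m⁶·s⁻⁶·A⁻¹·mol⁻¹.
Left is kg·m⁴·s⁻⁴·mol⁻¹; right is kg²·m⁶·s⁻⁶·A⁻¹·mol⁻¹ — different.

No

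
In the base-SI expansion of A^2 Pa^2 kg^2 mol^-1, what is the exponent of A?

Pa = kg·m⁻¹·s⁻².
So Pa² = kg²·m⁻²·s⁻⁴.
Combining: A²·Pa²·kg²·mol⁻¹ = A² · (kg²·m⁻²·s⁻⁴) · kg² · mol⁻¹ = kg⁴·m⁻²·s⁻⁴·A²·mol⁻¹.
The exponent of A is 2.

2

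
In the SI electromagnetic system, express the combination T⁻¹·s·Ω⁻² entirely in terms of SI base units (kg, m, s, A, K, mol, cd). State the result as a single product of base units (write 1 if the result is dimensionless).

T = kg·s⁻²·A⁻¹.
So T⁻¹ = kg⁻¹·s²·A.
Ω = kg·m²·s⁻³·A⁻².
So Ω⁻² = kg⁻²·m⁻⁴·s⁶·A⁴.
Combining: T⁻¹·s·Ω⁻² = (kg⁻¹·s²·A) · s · (kg⁻²·m⁻⁴·s⁶·A⁴) = kg⁻³·m⁻⁴·s⁹·A⁵.

kg⁻³·m⁻⁴·s⁹·A⁵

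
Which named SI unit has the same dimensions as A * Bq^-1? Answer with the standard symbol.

C

Bq = 1/s = s⁻¹ (activity is decays per second).
So Bq⁻¹ = s.
Combining: A·Bq⁻¹ = A · s = s·A.
s·A is the base-SI form of the coulomb.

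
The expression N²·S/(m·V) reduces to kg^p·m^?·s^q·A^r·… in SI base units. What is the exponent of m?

-3

N = kg·m/s² = kg·m·s⁻² (force = mass × acceleration).
So N² = kg²·m²·s⁻⁴.
S = 1/Ω (conductance is reciprocal resistance),
    = kg⁻¹·m⁻²·s³·A².
V = W/A (potential = power per current),
    = kg·m²·s⁻³·A⁻¹.
So V⁻¹ = kg⁻¹·m⁻²·s³·A.
Combining: N²·S·m⁻¹·V⁻¹ = (kg²·m²·s⁻⁴) · (kg⁻¹·m⁻²·s³·A²) · m⁻¹ · (kg⁻¹·m⁻²·s³·A) = m⁻³·s²·A³.
The exponent of m is -3.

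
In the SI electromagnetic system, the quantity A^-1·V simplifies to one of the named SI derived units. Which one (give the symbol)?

V = W/A (potential = power per current),
    = kg·m²·s⁻³·A⁻¹.
Combining: A⁻¹·V = A⁻¹ · (kg·m²·s⁻³·A⁻¹) = kg·m²·s⁻³·A⁻².
kg·m²·s⁻³·A⁻² is the base-SI form of the ohm.

Ω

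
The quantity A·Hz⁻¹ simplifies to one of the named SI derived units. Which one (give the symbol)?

C

Hz = 1/s = s⁻¹ (frequency is cycles per second).
So Hz⁻¹ = s.
Combining: A·Hz⁻¹ = A · s = s·A.
s·A is the base-SI form of the coulomb.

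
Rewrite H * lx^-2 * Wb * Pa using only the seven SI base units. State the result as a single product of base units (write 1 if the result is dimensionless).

H = Wb/A (inductance = flux per current),
    = kg·m²·s⁻²·A⁻².
lx = lm/m² (illuminance = luminous flux per area),
    = m⁻²·cd.
So lx⁻² = m⁴·cd⁻².
Wb = V·s (flux: a volt is a weber per second),
    = kg·m²·s⁻²·A⁻¹.
Pa = N/m² (pressure = force per area),
    = kg·m⁻¹·s⁻².
Combining: H·lx⁻²·Wb·Pa = (kg·m²·s⁻²·A⁻²) · (m⁴·cd⁻²) · (kg·m²·s⁻²·A⁻¹) · (kg·m⁻¹·s⁻²) = kg³·m⁷·s⁻⁶·A⁻³·cd⁻².

kg³·m⁷·s⁻⁶·A⁻³·cd⁻²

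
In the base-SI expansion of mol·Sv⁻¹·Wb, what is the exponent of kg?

1

Sv = J/kg (equivalent dose = energy per mass),
    = m²·s⁻².
So Sv⁻¹ = m⁻²·s².
Wb = V·s (flux: a volt is a weber per second),
    = kg·m²·s⁻²·A⁻¹.
Combining: mol·Sv⁻¹·Wb = mol · (m⁻²·s²) · (kg·m²·s⁻²·A⁻¹) = kg·A⁻¹·mol.
The exponent of kg is 1.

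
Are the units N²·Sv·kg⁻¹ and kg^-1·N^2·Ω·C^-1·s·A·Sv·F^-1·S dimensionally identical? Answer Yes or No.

No

Left side:
  N = kg·m/s² = kg·m·s⁻² (force = mass × acceleration).
  So N² = kg²·m²·s⁻⁴.
  Sv = J/kg (equivalent dose = energy per mass),
      = m²·s⁻².
  Combining: N²·Sv·kg⁻¹ = (kg²·m²·s⁻⁴) · (m²·s⁻²) · kg⁻¹ = kg·m⁴·s⁻⁶.
Right side:
  N = kg·m/s² = kg·m·s⁻² (force = mass × acceleration).
  So N² = kg²·m²·s⁻⁴.
  Ω = V/A (resistance = voltage per current),
      = kg·m²·s⁻³·A⁻².
  C = A·s = s·A (charge = current × time).
  So C⁻¹ = s⁻¹·A⁻¹.
  Sv = J/kg (equivalent dose = energy per mass),
      = m²·s⁻².
  F = C/V (capacitance = charge per voltage),
      = A·s/(kg·m²·s⁻³·A⁻¹) (substituting C and V),
      = kg⁻¹·m⁻²·s⁴·A².
  So F⁻¹ = kg·m²·s⁻⁴·A⁻².
  S = 1/Ω (conductance is reciprocal resistance),
      = kg⁻¹·m⁻²·s³·A².
  Combining: kg⁻¹·N²·Ω·C⁻¹·s·A·Sv·F⁻¹·S = kg⁻¹ · (kg²·m²·s⁻⁴) · (kg·m²·s⁻³·A⁻²) · (s⁻¹·A⁻¹) · s · A · (m²·s⁻²) · (kg·m²·s⁻⁴·A⁻²) · (kg⁻¹·m⁻²·s³·A²) = kg²·m⁶·s⁻¹⁰·A⁻².
Left is kg·m⁴·s⁻⁶; right is kg²·m⁶·s⁻¹⁰·A⁻² — different.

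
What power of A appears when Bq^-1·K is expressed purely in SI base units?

Bq = 1/s = s⁻¹ (activity is decays per second).
So Bq⁻¹ = s.
Combining: Bq⁻¹·K = s · K = s·K.
The exponent of A is 0.

0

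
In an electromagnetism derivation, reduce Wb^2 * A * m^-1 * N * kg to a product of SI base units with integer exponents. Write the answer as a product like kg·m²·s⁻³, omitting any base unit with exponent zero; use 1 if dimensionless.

Wb = V·s (flux: a volt is a weber per second),
    = kg·m²·s⁻²·A⁻¹.
So Wb² = kg²·m⁴·s⁻⁴·A⁻².
N = kg·m/s² = kg·m·s⁻² (force = mass × acceleration).
Combining: Wb²·A·m⁻¹·N·kg = (kg²·m⁴·s⁻⁴·A⁻²) · A · m⁻¹ · (kg·m·s⁻²) · kg = kg⁴·m⁴·s⁻⁶·A⁻¹.

kg⁴·m⁴·s⁻⁶·A⁻¹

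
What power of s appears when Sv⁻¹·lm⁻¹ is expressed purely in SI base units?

2

Sv = J/kg (equivalent dose = energy per mass),
    = m²·s⁻².
So Sv⁻¹ = m⁻²·s².
lm = cd·sr = cd (luminous flux; sr is dimensionless).
So lm⁻¹ = cd⁻¹.
Combining: Sv⁻¹·lm⁻¹ = (m⁻²·s²) · cd⁻¹ = m⁻²·s²·cd⁻¹.
The exponent of s is 2.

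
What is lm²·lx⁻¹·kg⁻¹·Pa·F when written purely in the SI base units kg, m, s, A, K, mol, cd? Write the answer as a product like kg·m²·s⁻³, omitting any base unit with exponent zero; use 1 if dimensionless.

kg⁻¹·m⁻¹·s²·A²·cd

lm = cd·sr = cd (luminous flux; sr is dimensionless).
So lm² = cd².
lx = lm/m² (illuminance = luminous flux per area),
    = m⁻²·cd.
So lx⁻¹ = m²·cd⁻¹.
Pa = N/m² (pressure = force per area),
    = kg·m⁻¹·s⁻².
F = C/V (capacitance = charge per voltage),
    = A·s/(kg·m²·s⁻³·A⁻¹) (substituting C and V),
    = kg⁻¹·m⁻²·s⁴·A².
Combining: lm²·lx⁻¹·kg⁻¹·Pa·F = cd² · (m²·cd⁻¹) · kg⁻¹ · (kg·m⁻¹·s⁻²) · (kg⁻¹·m⁻²·s⁴·A²) = kg⁻¹·m⁻¹·s²·A²·cd.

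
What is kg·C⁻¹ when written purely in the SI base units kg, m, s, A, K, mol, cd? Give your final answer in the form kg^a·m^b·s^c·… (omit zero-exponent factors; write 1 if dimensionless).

C = s·A.
So C⁻¹ = s⁻¹·A⁻¹.
Combining: kg·C⁻¹ = kg · (s⁻¹·A⁻¹) = kg·s⁻¹·A⁻¹.

kg·s⁻¹·A⁻¹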